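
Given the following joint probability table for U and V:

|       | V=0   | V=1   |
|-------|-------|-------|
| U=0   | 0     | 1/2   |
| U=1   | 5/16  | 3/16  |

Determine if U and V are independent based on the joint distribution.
Marginal P(U) (row sums):
  P(U=0) = 0 + 1/2 = 1/2
  P(U=1) = 5/16 + 3/16 = 1/2
Marginal P(V) (column sums):
  P(V=0) = 0 + 5/16 = 5/16
  P(V=1) = 1/2 + 3/16 = 11/16

U and V are independent iff P(U=i,V=j) = P(U=i)·P(V=j) for every cell.
  P(U=0)·P(V=0) = 1/2 × 5/16 = 5/32, but P(U=0,V=0) = 0 ✗

No, U and V are not independent. Quantitatively, I(U;V) > 0:

H(U) = -[(1/2)·log₂(1/2) + (1/2)·log₂(1/2)]
  = 0.5000 + 0.5000
  = 1.0000 bits
H(V) = -[(5/16)·log₂(5/16) + (11/16)·log₂(11/16)]
  = 0.5244 + 0.3716
  = 0.8960 bits
H(U,V) = -[(1/2)·log₂(1/2) + (5/16)·log₂(5/16) + (3/16)·log₂(3/16)]
  = 0.5000 + 0.5244 + 0.4528
  = 1.4772 bits
I(U;V) = H(U) + H(V) - H(U,V) = 1.0000 + 0.8960 - 1.4772 = 0.4188 bits > 0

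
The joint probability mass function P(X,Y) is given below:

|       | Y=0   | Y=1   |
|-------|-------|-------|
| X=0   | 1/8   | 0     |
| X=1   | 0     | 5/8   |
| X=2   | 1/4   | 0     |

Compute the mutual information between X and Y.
Marginal P(X) (row sums):
  P(X=0) = 1/8 + 0 = 1/8
  P(X=1) = 0 + 5/8 = 5/8
  P(X=2) = 1/4 + 0 = 1/4
Marginal P(Y) (column sums):
  P(Y=0) = 1/8 + 0 + 1/4 = 3/8
  P(Y=1) = 0 + 5/8 + 0 = 5/8

H(X) = -[(1/8)·log₂(1/8) + (5/8)·log₂(5/8) + (1/4)·log₂(1/4)]
  = 0.3750 + 0.4238 + 0.5000
  = 1.2988 bits
H(Y) = -[(3/8)·log₂(3/8) + (5/8)·log₂(5/8)]
  = 0.5306 + 0.4238
  = 0.9544 bits
H(X,Y) = -[(1/8)·log₂(1/8) + (5/8)·log₂(5/8) + (1/4)·log₂(1/4)]
  = 0.3750 + 0.4238 + 0.5000
  = 1.2988 bits

I(X;Y) = H(X) + H(Y) - H(X,Y)
  = 1.2988 + 0.9544 - 1.2988
  = 0.9544 bits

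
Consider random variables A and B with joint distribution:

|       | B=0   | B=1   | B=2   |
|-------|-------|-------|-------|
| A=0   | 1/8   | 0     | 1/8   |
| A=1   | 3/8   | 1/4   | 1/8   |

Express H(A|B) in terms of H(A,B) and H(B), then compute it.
H(A|B) = H(A,B) - H(B)

Marginal P(B) (column sums):
  P(B=0) = 1/8 + 3/8 = 1/2
  P(B=1) = 0 + 1/4 = 1/4
  P(B=2) = 1/8 + 1/8 = 1/4

H(A,B) = -[(1/8)·log₂(1/8) + (1/8)·log₂(1/8) + (3/8)·log₂(3/8) + (1/4)·log₂(1/4) + (1/8)·log₂(1/8)]
  = 0.3750 + 0.3750 + 0.5306 + 0.5000 + 0.3750
  = 2.1556 bits
H(B) = -[(1/2)·log₂(1/2) + (1/4)·log₂(1/4) + (1/4)·log₂(1/4)]
  = 0.5000 + 0.5000 + 0.5000
  = 1.5000 bits

H(A|B) = 2.1556 - 1.5000 = 0.6556 bits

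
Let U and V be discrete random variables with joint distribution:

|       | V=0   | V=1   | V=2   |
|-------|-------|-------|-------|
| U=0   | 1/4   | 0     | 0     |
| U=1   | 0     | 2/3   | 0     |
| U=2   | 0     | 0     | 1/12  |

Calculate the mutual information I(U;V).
Marginal P(U) (row sums):
  P(U=0) = 1/4 + 0 + 0 = 1/4
  P(U=1) = 0 + 2/3 + 0 = 2/3
  P(U=2) = 0 + 0 + 1/12 = 1/12
Marginal P(V) (column sums):
  P(V=0) = 1/4 + 0 + 0 = 1/4
  P(V=1) = 0 + 2/3 + 0 = 2/3
  P(V=2) = 0 + 0 + 1/12 = 1/12

H(U) = -[(1/4)·log₂(1/4) + (2/3)·log₂(2/3) + (1/12)·log₂(1/12)]
  = 0.5000 + 0.3900 + 0.2987
  = 1.1887 bits
H(V) = -[(1/4)·log₂(1/4) + (2/3)·log₂(2/3) + (1/12)·log₂(1/12)]
  = 0.5000 + 0.3900 + 0.2987
  = 1.1887 bits
H(U,V) = -[(1/4)·log₂(1/4) + (2/3)·log₂(2/3) + (1/12)·log₂(1/12)]
  = 0.5000 + 0.3900 + 0.2987
  = 1.1887 bits

I(U;V) = H(U) + H(V) - H(U,V)
  = 1.1887 + 1.1887 - 1.1887
  = 1.1887 bits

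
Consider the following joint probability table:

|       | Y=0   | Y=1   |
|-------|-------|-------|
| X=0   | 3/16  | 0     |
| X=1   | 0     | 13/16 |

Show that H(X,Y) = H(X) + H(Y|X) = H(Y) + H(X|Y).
Marginal P(X) (row sums):
  P(X=0) = 3/16 + 0 = 3/16
  P(X=1) = 0 + 13/16 = 13/16
Marginal P(Y) (column sums):
  P(Y=0) = 3/16 + 0 = 3/16
  P(Y=1) = 0 + 13/16 = 13/16

Decomposition 1: H(X) + H(Y|X)
H(X) = -[(3/16)·log₂(3/16) + (13/16)·log₂(13/16)]
  = 0.4528 + 0.2434
  = 0.6962 bits
H(Y|X) = -Σ P(X,Y)·log₂ P(Y|X), where P(Y|X) = P(X,Y) / P(X)
  (cells with P(X,Y) = 0 contribute 0)
  (X=0,Y=0): P(Y|X) = (3/16)/(3/16) = 1;  -(3/16)·log₂(1) = 0.0000
  (X=1,Y=1): P(Y|X) = (13/16)/(13/16) = 1;  -(13/16)·log₂(1) = 0.0000
H(Y|X) = 0.0000 + 0.0000
  = 0.0000 bits
H(X) + H(Y|X) = 0.6962 + 0.0000 = 0.6962 bits

Decomposition 2: H(Y) + H(X|Y)
H(Y) = -[(3/16)·log₂(3/16) + (13/16)·log₂(13/16)]
  = 0.4528 + 0.2434
  = 0.6962 bits
H(X|Y) = -Σ P(X,Y)·log₂ P(X|Y), where P(X|Y) = P(X,Y) / P(Y)
  (cells with P(X,Y) = 0 contribute 0)
  (X=0,Y=0): P(X|Y) = (3/16)/(3/16) = 1;  -(3/16)·log₂(1) = 0.0000
  (X=1,Y=1): P(X|Y) = (13/16)/(13/16) = 1;  -(13/16)·log₂(1) = 0.0000
H(X|Y) = 0.0000 + 0.0000
  = 0.0000 bits
H(Y) + H(X|Y) = 0.6962 + 0.0000 = 0.6962 bits

Direct computation of the joint entropy:
H(X,Y) = -[(3/16)·log₂(3/16) + (13/16)·log₂(13/16)]
  = 0.4528 + 0.2434
  = 0.6962 bits

All three agree: H(X,Y) = 0.6962 bits ✓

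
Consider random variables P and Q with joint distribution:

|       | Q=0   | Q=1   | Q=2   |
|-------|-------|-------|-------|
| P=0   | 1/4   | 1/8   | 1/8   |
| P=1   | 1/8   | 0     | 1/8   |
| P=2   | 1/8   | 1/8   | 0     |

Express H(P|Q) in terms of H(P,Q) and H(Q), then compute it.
H(P|Q) = H(P,Q) - H(Q)

Marginal P(Q) (column sums):
  P(Q=0) = 1/4 + 1/8 + 1/8 = 1/2
  P(Q=1) = 1/8 + 0 + 1/8 = 1/4
  P(Q=2) = 1/8 + 1/8 + 0 = 1/4

H(P,Q) = -[(1/4)·log₂(1/4) + (1/8)·log₂(1/8) + (1/8)·log₂(1/8) + (1/8)·log₂(1/8) + (1/8)·log₂(1/8) + (1/8)·log₂(1/8) + (1/8)·log₂(1/8)]
  = 0.5000 + 0.3750 + 0.3750 + 0.3750 + 0.3750 + 0.3750 + 0.3750
  = 2.7500 bits
H(Q) = -[(1/2)·log₂(1/2) + (1/4)·log₂(1/4) + (1/4)·log₂(1/4)]
  = 0.5000 + 0.5000 + 0.5000
  = 1.5000 bits

H(P|Q) = 2.7500 - 1.5000 = 1.2500 bits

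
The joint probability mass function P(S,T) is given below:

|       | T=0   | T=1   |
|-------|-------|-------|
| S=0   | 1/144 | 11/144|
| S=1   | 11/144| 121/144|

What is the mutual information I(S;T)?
Marginal P(S) (row sums):
  P(S=0) = 1/144 + 11/144 = 1/12
  P(S=1) = 11/144 + 121/144 = 11/12
Marginal P(T) (column sums):
  P(T=0) = 1/144 + 11/144 = 1/12
  P(T=1) = 11/144 + 121/144 = 11/12

H(S) = -[(1/12)·log₂(1/12) + (11/12)·log₂(11/12)]
  = 0.2987 + 0.1151
  = 0.4138 bits
H(T) = -[(1/12)·log₂(1/12) + (11/12)·log₂(11/12)]
  = 0.2987 + 0.1151
  = 0.4138 bits
H(S,T) = -[(1/144)·log₂(1/144) + (11/144)·log₂(11/144) + (11/144)·log₂(11/144) + (121/144)·log₂(121/144)]
  = 0.0498 + 0.2834 + 0.2834 + 0.2110
  = 0.8276 bits

I(S;T) = H(S) + H(T) - H(S,T)
  = 0.4138 + 0.4138 - 0.8276
  = 0.0000 bits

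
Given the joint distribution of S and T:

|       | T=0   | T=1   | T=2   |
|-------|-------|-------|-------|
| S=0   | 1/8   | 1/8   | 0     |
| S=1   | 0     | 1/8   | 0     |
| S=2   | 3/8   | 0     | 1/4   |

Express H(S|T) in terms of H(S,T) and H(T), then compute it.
H(S|T) = H(S,T) - H(T)

Marginal P(T) (column sums):
  P(T=0) = 1/8 + 0 + 3/8 = 1/2
  P(T=1) = 1/8 + 1/8 + 0 = 1/4
  P(T=2) = 0 + 0 + 1/4 = 1/4

H(S,T) = -[(1/8)·log₂(1/8) + (1/8)·log₂(1/8) + (1/8)·log₂(1/8) + (3/8)·log₂(3/8) + (1/4)·log₂(1/4)]
  = 0.3750 + 0.3750 + 0.3750 + 0.5306 + 0.5000
  = 2.1556 bits
H(T) = -[(1/2)·log₂(1/2) + (1/4)·log₂(1/4) + (1/4)·log₂(1/4)]
  = 0.5000 + 0.5000 + 0.5000
  = 1.5000 bits

H(S|T) = 2.1556 - 1.5000 = 0.6556 bits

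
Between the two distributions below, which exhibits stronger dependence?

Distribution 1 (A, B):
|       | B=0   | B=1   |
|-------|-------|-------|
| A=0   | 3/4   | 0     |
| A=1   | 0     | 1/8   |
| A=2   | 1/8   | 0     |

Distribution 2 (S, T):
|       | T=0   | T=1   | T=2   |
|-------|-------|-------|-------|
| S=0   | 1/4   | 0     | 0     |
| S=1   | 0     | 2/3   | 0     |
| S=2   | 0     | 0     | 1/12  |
Distribution 1 (A, B):
Marginal P(A) (row sums):
  P(A=0) = 3/4 + 0 = 3/4
  P(A=1) = 0 + 1/8 = 1/8
  P(A=2) = 1/8 + 0 = 1/8
Marginal P(B) (column sums):
  P(B=0) = 3/4 + 0 + 1/8 = 7/8
  P(B=1) = 0 + 1/8 + 0 = 1/8

H(A) = -[(3/4)·log₂(3/4) + (1/8)·log₂(1/8) + (1/8)·log₂(1/8)]
  = 0.3113 + 0.3750 + 0.3750
  = 1.0613 bits
H(B) = -[(7/8)·log₂(7/8) + (1/8)·log₂(1/8)]
  = 0.1686 + 0.3750
  = 0.5436 bits
H(A,B) = -[(3/4)·log₂(3/4) + (1/8)·log₂(1/8) + (1/8)·log₂(1/8)]
  = 0.3113 + 0.3750 + 0.3750
  = 1.0613 bits

I(A;B) = H(A) + H(B) - H(A,B)
  = 1.0613 + 0.5436 - 1.0613
  = 0.5436 bits

Distribution 2 (S, T):
Marginal P(S) (row sums):
  P(S=0) = 1/4 + 0 + 0 = 1/4
  P(S=1) = 0 + 2/3 + 0 = 2/3
  P(S=2) = 0 + 0 + 1/12 = 1/12
Marginal P(T) (column sums):
  P(T=0) = 1/4 + 0 + 0 = 1/4
  P(T=1) = 0 + 2/3 + 0 = 2/3
  P(T=2) = 0 + 0 + 1/12 = 1/12

H(S) = -[(1/4)·log₂(1/4) + (2/3)·log₂(2/3) + (1/12)·log₂(1/12)]
  = 0.5000 + 0.3900 + 0.2987
  = 1.1887 bits
H(T) = -[(1/4)·log₂(1/4) + (2/3)·log₂(2/3) + (1/12)·log₂(1/12)]
  = 0.5000 + 0.3900 + 0.2987
  = 1.1887 bits
H(S,T) = -[(1/4)·log₂(1/4) + (2/3)·log₂(2/3) + (1/12)·log₂(1/12)]
  = 0.5000 + 0.3900 + 0.2987
  = 1.1887 bits

I(S;T) = H(S) + H(T) - H(S,T)
  = 1.1887 + 1.1887 - 1.1887
  = 1.1887 bits

I(S;T) = 1.1887 bits > I(A;B) = 0.5436 bits, so (S, T) has the higher mutual information (stronger dependence).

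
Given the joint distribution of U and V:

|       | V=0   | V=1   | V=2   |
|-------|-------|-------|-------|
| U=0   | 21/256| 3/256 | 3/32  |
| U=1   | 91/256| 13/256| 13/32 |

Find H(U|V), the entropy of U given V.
Marginal P(V) (column sums):
  P(V=0) = 21/256 + 91/256 = 7/16
  P(V=1) = 3/256 + 13/256 = 1/16
  P(V=2) = 3/32 + 13/32 = 1/2

H(U|V) = -Σ P(U,V)·log₂ P(U|V), where P(U|V) = P(U,V) / P(V)
  (U=0,V=0): P(U|V) = (21/256)/(7/16) = 3/16;  -(21/256)·log₂(3/16) = 0.1981
  (U=0,V=1): P(U|V) = (3/256)/(1/16) = 3/16;  -(3/256)·log₂(3/16) = 0.0283
  (U=0,V=2): P(U|V) = (3/32)/(1/2) = 3/16;  -(3/32)·log₂(3/16) = 0.2264
  (U=1,V=0): P(U|V) = (91/256)/(7/16) = 13/16;  -(91/256)·log₂(13/16) = 0.1065
  (U=1,V=1): P(U|V) = (13/256)/(1/16) = 13/16;  -(13/256)·log₂(13/16) = 0.0152
  (U=1,V=2): P(U|V) = (13/32)/(1/2) = 13/16;  -(13/32)·log₂(13/16) = 0.1217
H(U|V) = 0.1981 + 0.0283 + 0.2264 + 0.1065 + 0.0152 + 0.1217
  = 0.6962 bits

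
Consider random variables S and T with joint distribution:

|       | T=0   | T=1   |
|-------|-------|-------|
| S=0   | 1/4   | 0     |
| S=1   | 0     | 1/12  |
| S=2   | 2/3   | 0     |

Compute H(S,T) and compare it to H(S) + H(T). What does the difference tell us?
Marginal P(S) (row sums):
  P(S=0) = 1/4 + 0 = 1/4
  P(S=1) = 0 + 1/12 = 1/12
  P(S=2) = 2/3 + 0 = 2/3
Marginal P(T) (column sums):
  P(T=0) = 1/4 + 0 + 2/3 = 11/12
  P(T=1) = 0 + 1/12 + 0 = 1/12

H(S,T) = -[(1/4)·log₂(1/4) + (1/12)·log₂(1/12) + (2/3)·log₂(2/3)]
  = 0.5000 + 0.2987 + 0.3900
  = 1.1887 bits
H(S) = -[(1/4)·log₂(1/4) + (1/12)·log₂(1/12) + (2/3)·log₂(2/3)]
  = 0.5000 + 0.2987 + 0.3900
  = 1.1887 bits
H(T) = -[(11/12)·log₂(11/12) + (1/12)·log₂(1/12)]
  = 0.1151 + 0.2987
  = 0.4138 bits

H(S) + H(T) = 1.1887 + 0.4138 = 1.6025 bits
Difference: H(S) + H(T) - H(S,T) = 1.6025 - 1.1887 = 0.4138 bits = I(S;T)

The difference is the mutual information; it is positive here, so S and T are dependent (knowing one reduces uncertainty about the other by 0.4138 bits).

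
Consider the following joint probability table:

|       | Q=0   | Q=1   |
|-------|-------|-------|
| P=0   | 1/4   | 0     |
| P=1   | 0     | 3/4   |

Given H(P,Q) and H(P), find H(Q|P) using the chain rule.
From the chain rule: H(P,Q) = H(P) + H(Q|P)
Therefore: H(Q|P) = H(P,Q) - H(P)

H(P,Q) = -[(1/4)·log₂(1/4) + (3/4)·log₂(3/4)]
  = 0.5000 + 0.3113
  = 0.8113 bits
Marginal P(P) (row sums):
  P(P=0) = 1/4 + 0 = 1/4
  P(P=1) = 0 + 3/4 = 3/4
H(P) = -[(1/4)·log₂(1/4) + (3/4)·log₂(3/4)]
  = 0.5000 + 0.3113
  = 0.8113 bits

H(Q|P) = 0.8113 - 0.8113 = 0.0000 bits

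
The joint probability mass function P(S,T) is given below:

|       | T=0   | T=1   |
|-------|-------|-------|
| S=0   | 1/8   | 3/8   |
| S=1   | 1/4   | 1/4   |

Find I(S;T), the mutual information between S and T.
Marginal P(S) (row sums):
  P(S=0) = 1/8 + 3/8 = 1/2
  P(S=1) = 1/4 + 1/4 = 1/2
Marginal P(T) (column sums):
  P(T=0) = 1/8 + 1/4 = 3/8
  P(T=1) = 3/8 + 1/4 = 5/8

H(S) = -[(1/2)·log₂(1/2) + (1/2)·log₂(1/2)]
  = 0.5000 + 0.5000
  = 1.0000 bits
H(T) = -[(3/8)·log₂(3/8) + (5/8)·log₂(5/8)]
  = 0.5306 + 0.4238
  = 0.9544 bits
H(S,T) = -[(1/8)·log₂(1/8) + (3/8)·log₂(3/8) + (1/4)·log₂(1/4) + (1/4)·log₂(1/4)]
  = 0.3750 + 0.5306 + 0.5000 + 0.5000
  = 1.9056 bits

I(S;T) = H(S) + H(T) - H(S,T)
  = 1.0000 + 0.9544 - 1.9056
  = 0.0488 bits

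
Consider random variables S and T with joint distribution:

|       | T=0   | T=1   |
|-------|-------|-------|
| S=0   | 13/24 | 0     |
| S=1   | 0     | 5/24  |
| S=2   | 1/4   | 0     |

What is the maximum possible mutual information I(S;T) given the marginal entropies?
The upper bound on mutual information is I(S;T) ≤ min(H(S), H(T)).

Marginal P(S) (row sums):
  P(S=0) = 13/24 + 0 = 13/24
  P(S=1) = 0 + 5/24 = 5/24
  P(S=2) = 1/4 + 0 = 1/4
Marginal P(T) (column sums):
  P(T=0) = 13/24 + 0 + 1/4 = 19/24
  P(T=1) = 0 + 5/24 + 0 = 5/24

H(S) = -[(13/24)·log₂(13/24) + (5/24)·log₂(5/24) + (1/4)·log₂(1/4)]
  = 0.4791 + 0.4715 + 0.5000
  = 1.4506 bits
H(T) = -[(19/24)·log₂(19/24) + (5/24)·log₂(5/24)]
  = 0.2668 + 0.4715
  = 0.7383 bits

Maximum possible I(S;T) = min(1.4506, 0.7383) = 0.7383 bits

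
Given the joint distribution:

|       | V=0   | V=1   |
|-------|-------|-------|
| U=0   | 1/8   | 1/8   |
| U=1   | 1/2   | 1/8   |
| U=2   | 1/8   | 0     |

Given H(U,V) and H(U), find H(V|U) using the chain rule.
From the chain rule: H(U,V) = H(U) + H(V|U)
Therefore: H(V|U) = H(U,V) - H(U)

H(U,V) = -[(1/8)·log₂(1/8) + (1/8)·log₂(1/8) + (1/2)·log₂(1/2) + (1/8)·log₂(1/8) + (1/8)·log₂(1/8)]
  = 0.3750 + 0.3750 + 0.5000 + 0.3750 + 0.3750
  = 2.0000 bits
Marginal P(U) (row sums):
  P(U=0) = 1/8 + 1/8 = 1/4
  P(U=1) = 1/2 + 1/8 = 5/8
  P(U=2) = 1/8 + 0 = 1/8
H(U) = -[(1/4)·log₂(1/4) + (5/8)·log₂(5/8) + (1/8)·log₂(1/8)]
  = 0.5000 + 0.4238 + 0.3750
  = 1.2988 bits

H(V|U) = 2.0000 - 1.2988 = 0.7012 bits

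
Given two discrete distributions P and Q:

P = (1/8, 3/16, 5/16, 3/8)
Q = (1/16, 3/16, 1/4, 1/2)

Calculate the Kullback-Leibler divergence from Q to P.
D(P||Q) = Σ P(i) log₂(P(i)/Q(i))
  i=0: (1/8) × log₂((1/8)/(1/16)) = (1/8) × log₂(2) = 0.1250
  i=1: (3/16) × log₂((3/16)/(3/16)) = (3/16) × log₂(1) = 0.0000
  i=2: (5/16) × log₂((5/16)/(1/4)) = (5/16) × log₂(5/4) = 0.1006
  i=3: (3/8) × log₂((3/8)/(1/2)) = (3/8) × log₂(3/4) = -0.1556
D(P||Q) = 0.1250 + 0.0000 + 0.1006 - 0.1556
  = 0.0700 bits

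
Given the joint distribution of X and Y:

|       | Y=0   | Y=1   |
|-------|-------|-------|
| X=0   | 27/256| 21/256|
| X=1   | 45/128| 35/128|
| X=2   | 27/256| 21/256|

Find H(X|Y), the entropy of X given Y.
Marginal P(Y) (column sums):
  P(Y=0) = 27/256 + 45/128 + 27/256 = 9/16
  P(Y=1) = 21/256 + 35/128 + 21/256 = 7/16

H(X|Y) = -Σ P(X,Y)·log₂ P(X|Y), where P(X|Y) = P(X,Y) / P(Y)
  (X=0,Y=0): P(X|Y) = (27/256)/(9/16) = 3/16;  -(27/256)·log₂(3/16) = 0.2547
  (X=0,Y=1): P(X|Y) = (21/256)/(7/16) = 3/16;  -(21/256)·log₂(3/16) = 0.1981
  (X=1,Y=0): P(X|Y) = (45/128)/(9/16) = 5/8;  -(45/128)·log₂(5/8) = 0.2384
  (X=1,Y=1): P(X|Y) = (35/128)/(7/16) = 5/8;  -(35/128)·log₂(5/8) = 0.1854
  (X=2,Y=0): P(X|Y) = (27/256)/(9/16) = 3/16;  -(27/256)·log₂(3/16) = 0.2547
  (X=2,Y=1): P(X|Y) = (21/256)/(7/16) = 3/16;  -(21/256)·log₂(3/16) = 0.1981
H(X|Y) = 0.2547 + 0.1981 + 0.2384 + 0.1854 + 0.2547 + 0.1981
  = 1.3294 bits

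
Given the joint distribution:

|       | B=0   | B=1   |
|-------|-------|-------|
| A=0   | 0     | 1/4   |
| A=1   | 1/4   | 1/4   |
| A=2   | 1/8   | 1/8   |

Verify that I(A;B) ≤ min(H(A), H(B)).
Marginal P(A) (row sums):
  P(A=0) = 0 + 1/4 = 1/4
  P(A=1) = 1/4 + 1/4 = 1/2
  P(A=2) = 1/8 + 1/8 = 1/4
Marginal P(B) (column sums):
  P(B=0) = 0 + 1/4 + 1/8 = 3/8
  P(B=1) = 1/4 + 1/4 + 1/8 = 5/8

H(A) = -[(1/4)·log₂(1/4) + (1/2)·log₂(1/2) + (1/4)·log₂(1/4)]
  = 0.5000 + 0.5000 + 0.5000
  = 1.5000 bits
H(B) = -[(3/8)·log₂(3/8) + (5/8)·log₂(5/8)]
  = 0.5306 + 0.4238
  = 0.9544 bits
H(A,B) = -[(1/4)·log₂(1/4) + (1/4)·log₂(1/4) + (1/4)·log₂(1/4) + (1/8)·log₂(1/8) + (1/8)·log₂(1/8)]
  = 0.5000 + 0.5000 + 0.5000 + 0.3750 + 0.3750
  = 2.2500 bits

I(A;B) = H(A) + H(B) - H(A,B)
  = 1.5000 + 0.9544 - 2.2500
  = 0.2044 bits

min(H(A), H(B)) = min(1.5000, 0.9544) = 0.9544 bits
Since 0.2044 ≤ 0.9544, the bound is satisfied ✓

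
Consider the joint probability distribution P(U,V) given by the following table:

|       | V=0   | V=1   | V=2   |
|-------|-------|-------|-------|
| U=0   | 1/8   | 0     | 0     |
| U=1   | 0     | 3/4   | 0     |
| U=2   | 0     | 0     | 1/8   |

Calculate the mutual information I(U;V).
Marginal P(U) (row sums):
  P(U=0) = 1/8 + 0 + 0 = 1/8
  P(U=1) = 0 + 3/4 + 0 = 3/4
  P(U=2) = 0 + 0 + 1/8 = 1/8
Marginal P(V) (column sums):
  P(V=0) = 1/8 + 0 + 0 = 1/8
  P(V=1) = 0 + 3/4 + 0 = 3/4
  P(V=2) = 0 + 0 + 1/8 = 1/8

H(U) = -[(1/8)·log₂(1/8) + (3/4)·log₂(3/4) + (1/8)·log₂(1/8)]
  = 0.3750 + 0.3113 + 0.3750
  = 1.0613 bits
H(V) = -[(1/8)·log₂(1/8) + (3/4)·log₂(3/4) + (1/8)·log₂(1/8)]
  = 0.3750 + 0.3113 + 0.3750
  = 1.0613 bits
H(U,V) = -[(1/8)·log₂(1/8) + (3/4)·log₂(3/4) + (1/8)·log₂(1/8)]
  = 0.3750 + 0.3113 + 0.3750
  = 1.0613 bits

I(U;V) = H(U) + H(V) - H(U,V)
  = 1.0613 + 1.0613 - 1.0613
  = 1.0613 bits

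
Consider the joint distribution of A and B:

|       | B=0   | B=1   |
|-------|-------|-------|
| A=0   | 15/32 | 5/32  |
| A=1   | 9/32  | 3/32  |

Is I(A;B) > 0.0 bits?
Marginal P(A) (row sums):
  P(A=0) = 15/32 + 5/32 = 5/8
  P(A=1) = 9/32 + 3/32 = 3/8
Marginal P(B) (column sums):
  P(B=0) = 15/32 + 9/32 = 3/4
  P(B=1) = 5/32 + 3/32 = 1/4

H(A) = -[(5/8)·log₂(5/8) + (3/8)·log₂(3/8)]
  = 0.4238 + 0.5306
  = 0.9544 bits
H(B) = -[(3/4)·log₂(3/4) + (1/4)·log₂(1/4)]
  = 0.3113 + 0.5000
  = 0.8113 bits
H(A,B) = -[(15/32)·log₂(15/32) + (5/32)·log₂(5/32) + (9/32)·log₂(9/32) + (3/32)·log₂(3/32)]
  = 0.5124 + 0.4184 + 0.5147 + 0.3202
  = 1.7657 bits

I(A;B) = H(A) + H(B) - H(A,B)
  = 0.9544 + 0.8113 - 1.7657
  = 0.0000 bits

No. I(A;B) = 0.0000 bits, which is ≤ 0.0 bits.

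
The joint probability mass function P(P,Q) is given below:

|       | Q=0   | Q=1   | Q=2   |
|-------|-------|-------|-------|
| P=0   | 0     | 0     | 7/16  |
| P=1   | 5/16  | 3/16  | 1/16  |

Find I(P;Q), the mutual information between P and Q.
Marginal P(P) (row sums):
  P(P=0) = 0 + 0 + 7/16 = 7/16
  P(P=1) = 5/16 + 3/16 + 1/16 = 9/16
Marginal P(Q) (column sums):
  P(Q=0) = 0 + 5/16 = 5/16
  P(Q=1) = 0 + 3/16 = 3/16
  P(Q=2) = 7/16 + 1/16 = 1/2

H(P) = -[(7/16)·log₂(7/16) + (9/16)·log₂(9/16)]
  = 0.5218 + 0.4669
  = 0.9887 bits
H(Q) = -[(5/16)·log₂(5/16) + (3/16)·log₂(3/16) + (1/2)·log₂(1/2)]
  = 0.5244 + 0.4528 + 0.5000
  = 1.4772 bits
H(P,Q) = -[(7/16)·log₂(7/16) + (5/16)·log₂(5/16) + (3/16)·log₂(3/16) + (1/16)·log₂(1/16)]
  = 0.5218 + 0.5244 + 0.4528 + 0.2500
  = 1.7490 bits

I(P;Q) = H(P) + H(Q) - H(P,Q)
  = 0.9887 + 1.4772 - 1.7490
  = 0.7169 bits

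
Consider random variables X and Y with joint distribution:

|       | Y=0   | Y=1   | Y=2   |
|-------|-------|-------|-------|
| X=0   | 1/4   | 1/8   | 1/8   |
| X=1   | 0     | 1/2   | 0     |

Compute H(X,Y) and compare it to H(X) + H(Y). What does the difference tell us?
Marginal P(X) (row sums):
  P(X=0) = 1/4 + 1/8 + 1/8 = 1/2
  P(X=1) = 0 + 1/2 + 0 = 1/2
Marginal P(Y) (column sums):
  P(Y=0) = 1/4 + 0 = 1/4
  P(Y=1) = 1/8 + 1/2 = 5/8
  P(Y=2) = 1/8 + 0 = 1/8

H(X,Y) = -[(1/4)·log₂(1/4) + (1/8)·log₂(1/8) + (1/8)·log₂(1/8) + (1/2)·log₂(1/2)]
  = 0.5000 + 0.3750 + 0.3750 + 0.5000
  = 1.7500 bits
H(X) = -[(1/2)·log₂(1/2) + (1/2)·log₂(1/2)]
  = 0.5000 + 0.5000
  = 1.0000 bits
H(Y) = -[(1/4)·log₂(1/4) + (5/8)·log₂(5/8) + (1/8)·log₂(1/8)]
  = 0.5000 + 0.4238 + 0.3750
  = 1.2988 bits

H(X) + H(Y) = 1.0000 + 1.2988 = 2.2988 bits
Difference: H(X) + H(Y) - H(X,Y) = 2.2988 - 1.7500 = 0.5488 bits = I(X;Y)

The difference is the mutual information; it is positive here, so X and Y are dependent (knowing one reduces uncertainty about the other by 0.5488 bits).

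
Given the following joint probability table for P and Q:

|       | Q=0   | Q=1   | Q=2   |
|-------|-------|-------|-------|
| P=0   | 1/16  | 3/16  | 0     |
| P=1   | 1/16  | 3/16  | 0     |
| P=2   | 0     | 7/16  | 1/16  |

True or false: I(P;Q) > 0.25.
Marginal P(P) (row sums):
  P(P=0) = 1/16 + 3/16 + 0 = 1/4
  P(P=1) = 1/16 + 3/16 + 0 = 1/4
  P(P=2) = 0 + 7/16 + 1/16 = 1/2
Marginal P(Q) (column sums):
  P(Q=0) = 1/16 + 1/16 + 0 = 1/8
  P(Q=1) = 3/16 + 3/16 + 7/16 = 13/16
  P(Q=2) = 0 + 0 + 1/16 = 1/16

H(P) = -[(1/4)·log₂(1/4) + (1/4)·log₂(1/4) + (1/2)·log₂(1/2)]
  = 0.5000 + 0.5000 + 0.5000
  = 1.5000 bits
H(Q) = -[(1/8)·log₂(1/8) + (13/16)·log₂(13/16) + (1/16)·log₂(1/16)]
  = 0.3750 + 0.2434 + 0.2500
  = 0.8684 bits
H(P,Q) = -[(1/16)·log₂(1/16) + (3/16)·log₂(3/16) + (1/16)·log₂(1/16) + (3/16)·log₂(3/16) + (7/16)·log₂(7/16) + (1/16)·log₂(1/16)]
  = 0.2500 + 0.4528 + 0.2500 + 0.4528 + 0.5218 + 0.2500
  = 2.1774 bits

I(P;Q) = H(P) + H(Q) - H(P,Q)
  = 1.5000 + 0.8684 - 2.1774
  = 0.1910 bits

False. I(P;Q) = 0.1910 bits, which is ≤ 0.25 bits.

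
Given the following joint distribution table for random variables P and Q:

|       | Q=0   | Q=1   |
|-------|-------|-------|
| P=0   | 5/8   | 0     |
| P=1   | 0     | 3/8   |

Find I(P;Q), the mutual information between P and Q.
Marginal P(P) (row sums):
  P(P=0) = 5/8 + 0 = 5/8
  P(P=1) = 0 + 3/8 = 3/8
Marginal P(Q) (column sums):
  P(Q=0) = 5/8 + 0 = 5/8
  P(Q=1) = 0 + 3/8 = 3/8

H(P) = -[(5/8)·log₂(5/8) + (3/8)·log₂(3/8)]
  = 0.4238 + 0.5306
  = 0.9544 bits
H(Q) = -[(5/8)·log₂(5/8) + (3/8)·log₂(3/8)]
  = 0.4238 + 0.5306
  = 0.9544 bits
H(P,Q) = -[(5/8)·log₂(5/8) + (3/8)·log₂(3/8)]
  = 0.4238 + 0.5306
  = 0.9544 bits

I(P;Q) = H(P) + H(Q) - H(P,Q)
  = 0.9544 + 0.9544 - 0.9544
  = 0.9544 bits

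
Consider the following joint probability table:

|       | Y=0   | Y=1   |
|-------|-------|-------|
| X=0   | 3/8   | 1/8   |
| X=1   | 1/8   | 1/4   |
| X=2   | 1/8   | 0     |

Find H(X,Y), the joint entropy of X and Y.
H(X,Y) = -Σ P(X,Y) log₂ P(X,Y), summed over the non-zero cells:
H(X,Y) = -[(3/8)·log₂(3/8) + (1/8)·log₂(1/8) + (1/8)·log₂(1/8) + (1/4)·log₂(1/4) + (1/8)·log₂(1/8)]
  = 0.5306 + 0.3750 + 0.3750 + 0.5000 + 0.3750
  = 2.1556 bits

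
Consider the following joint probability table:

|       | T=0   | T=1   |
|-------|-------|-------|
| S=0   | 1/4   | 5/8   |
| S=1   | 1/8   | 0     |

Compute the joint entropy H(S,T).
H(S,T) = -Σ P(S,T) log₂ P(S,T), summed over the non-zero cells:
H(S,T) = -[(1/4)·log₂(1/4) + (5/8)·log₂(5/8) + (1/8)·log₂(1/8)]
  = 0.5000 + 0.4238 + 0.3750
  = 1.2988 bits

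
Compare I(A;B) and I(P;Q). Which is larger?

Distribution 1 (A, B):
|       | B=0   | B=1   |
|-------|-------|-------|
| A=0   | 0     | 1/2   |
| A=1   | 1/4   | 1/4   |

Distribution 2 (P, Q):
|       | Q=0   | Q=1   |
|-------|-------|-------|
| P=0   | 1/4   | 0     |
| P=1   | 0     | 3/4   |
Distribution 1 (A, B):
Marginal P(A) (row sums):
  P(A=0) = 0 + 1/2 = 1/2
  P(A=1) = 1/4 + 1/4 = 1/2
Marginal P(B) (column sums):
  P(B=0) = 0 + 1/4 = 1/4
  P(B=1) = 1/2 + 1/4 = 3/4

H(A) = -[(1/2)·log₂(1/2) + (1/2)·log₂(1/2)]
  = 0.5000 + 0.5000
  = 1.0000 bits
H(B) = -[(1/4)·log₂(1/4) + (3/4)·log₂(3/4)]
  = 0.5000 + 0.3113
  = 0.8113 bits
H(A,B) = -[(1/2)·log₂(1/2) + (1/4)·log₂(1/4) + (1/4)·log₂(1/4)]
  = 0.5000 + 0.5000 + 0.5000
  = 1.5000 bits

I(A;B) = H(A) + H(B) - H(A,B)
  = 1.0000 + 0.8113 - 1.5000
  = 0.3113 bits

Distribution 2 (P, Q):
Marginal P(P) (row sums):
  P(P=0) = 1/4 + 0 = 1/4
  P(P=1) = 0 + 3/4 = 3/4
Marginal P(Q) (column sums):
  P(Q=0) = 1/4 + 0 = 1/4
  P(Q=1) = 0 + 3/4 = 3/4

H(P) = -[(1/4)·log₂(1/4) + (3/4)·log₂(3/4)]
  = 0.5000 + 0.3113
  = 0.8113 bits
H(Q) = -[(1/4)·log₂(1/4) + (3/4)·log₂(3/4)]
  = 0.5000 + 0.3113
  = 0.8113 bits
H(P,Q) = -[(1/4)·log₂(1/4) + (3/4)·log₂(3/4)]
  = 0.5000 + 0.3113
  = 0.8113 bits

I(P;Q) = H(P) + H(Q) - H(P,Q)
  = 0.8113 + 0.8113 - 0.8113
  = 0.8113 bits

I(P;Q) = 0.8113 bits > I(A;B) = 0.3113 bits, so (P, Q) has the higher mutual information (stronger dependence).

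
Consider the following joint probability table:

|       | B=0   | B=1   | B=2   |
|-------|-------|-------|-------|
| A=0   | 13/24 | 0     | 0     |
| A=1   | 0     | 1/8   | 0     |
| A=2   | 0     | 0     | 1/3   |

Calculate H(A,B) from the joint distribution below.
H(A,B) = -Σ P(A,B) log₂ P(A,B), summed over the non-zero cells:
H(A,B) = -[(13/24)·log₂(13/24) + (1/8)·log₂(1/8) + (1/3)·log₂(1/3)]
  = 0.4791 + 0.3750 + 0.5283
  = 1.3824 bits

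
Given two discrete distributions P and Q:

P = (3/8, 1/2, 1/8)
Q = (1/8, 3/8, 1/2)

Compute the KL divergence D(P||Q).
D(P||Q) = Σ P(i) log₂(P(i)/Q(i))
  i=0: (3/8) × log₂((3/8)/(1/8)) = (3/8) × log₂(3) = 0.5944
  i=1: (1/2) × log₂((1/2)/(3/8)) = (1/2) × log₂(4/3) = 0.2075
  i=2: (1/8) × log₂((1/8)/(1/2)) = (1/8) × log₂(1/4) = -0.2500
D(P||Q) = 0.5944 + 0.2075 - 0.2500
  = 0.5519 bits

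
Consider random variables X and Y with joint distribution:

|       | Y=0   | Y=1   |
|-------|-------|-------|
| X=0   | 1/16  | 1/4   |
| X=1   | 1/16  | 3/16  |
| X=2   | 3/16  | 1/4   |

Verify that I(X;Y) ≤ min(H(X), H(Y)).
Marginal P(X) (row sums):
  P(X=0) = 1/16 + 1/4 = 5/16
  P(X=1) = 1/16 + 3/16 = 1/4
  P(X=2) = 3/16 + 1/4 = 7/16
Marginal P(Y) (column sums):
  P(Y=0) = 1/16 + 1/16 + 3/16 = 5/16
  P(Y=1) = 1/4 + 3/16 + 1/4 = 11/16

H(X) = -[(5/16)·log₂(5/16) + (1/4)·log₂(1/4) + (7/16)·log₂(7/16)]
  = 0.5244 + 0.5000 + 0.5218
  = 1.5462 bits
H(Y) = -[(5/16)·log₂(5/16) + (11/16)·log₂(11/16)]
  = 0.5244 + 0.3716
  = 0.8960 bits
H(X,Y) = -[(1/16)·log₂(1/16) + (1/4)·log₂(1/4) + (1/16)·log₂(1/16) + (3/16)·log₂(3/16) + (3/16)·log₂(3/16) + (1/4)·log₂(1/4)]
  = 0.2500 + 0.5000 + 0.2500 + 0.4528 + 0.4528 + 0.5000
  = 2.4056 bits

I(X;Y) = H(X) + H(Y) - H(X,Y)
  = 1.5462 + 0.8960 - 2.4056
  = 0.0366 bits

min(H(X), H(Y)) = min(1.5462, 0.8960) = 0.8960 bits
Since 0.0366 ≤ 0.8960, the bound is satisfied ✓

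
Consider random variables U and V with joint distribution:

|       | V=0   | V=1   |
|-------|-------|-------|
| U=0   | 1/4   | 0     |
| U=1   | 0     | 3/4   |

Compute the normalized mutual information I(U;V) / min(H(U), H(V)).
Marginal P(U) (row sums):
  P(U=0) = 1/4 + 0 = 1/4
  P(U=1) = 0 + 3/4 = 3/4
Marginal P(V) (column sums):
  P(V=0) = 1/4 + 0 = 1/4
  P(V=1) = 0 + 3/4 = 3/4

H(U) = -[(1/4)·log₂(1/4) + (3/4)·log₂(3/4)]
  = 0.5000 + 0.3113
  = 0.8113 bits
H(V) = -[(1/4)·log₂(1/4) + (3/4)·log₂(3/4)]
  = 0.5000 + 0.3113
  = 0.8113 bits
H(U,V) = -[(1/4)·log₂(1/4) + (3/4)·log₂(3/4)]
  = 0.5000 + 0.3113
  = 0.8113 bits

I(U;V) = H(U) + H(V) - H(U,V)
  = 0.8113 + 0.8113 - 0.8113
  = 0.8113 bits

min(H(U), H(V)) = min(0.8113, 0.8113) = 0.8113 bits
Normalized MI = 0.8113 / 0.8113 = 1.0000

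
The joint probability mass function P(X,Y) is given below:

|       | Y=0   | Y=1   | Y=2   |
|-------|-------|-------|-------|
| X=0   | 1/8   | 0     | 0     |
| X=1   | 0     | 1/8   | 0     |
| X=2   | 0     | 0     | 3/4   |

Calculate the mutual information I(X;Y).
Marginal P(X) (row sums):
  P(X=0) = 1/8 + 0 + 0 = 1/8
  P(X=1) = 0 + 1/8 + 0 = 1/8
  P(X=2) = 0 + 0 + 3/4 = 3/4
Marginal P(Y) (column sums):
  P(Y=0) = 1/8 + 0 + 0 = 1/8
  P(Y=1) = 0 + 1/8 + 0 = 1/8
  P(Y=2) = 0 + 0 + 3/4 = 3/4

H(X) = -[(1/8)·log₂(1/8) + (1/8)·log₂(1/8) + (3/4)·log₂(3/4)]
  = 0.3750 + 0.3750 + 0.3113
  = 1.0613 bits
H(Y) = -[(1/8)·log₂(1/8) + (1/8)·log₂(1/8) + (3/4)·log₂(3/4)]
  = 0.3750 + 0.3750 + 0.3113
  = 1.0613 bits
H(X,Y) = -[(1/8)·log₂(1/8) + (1/8)·log₂(1/8) + (3/4)·log₂(3/4)]
  = 0.3750 + 0.3750 + 0.3113
  = 1.0613 bits

I(X;Y) = H(X) + H(Y) - H(X,Y)
  = 1.0613 + 1.0613 - 1.0613
  = 1.0613 bits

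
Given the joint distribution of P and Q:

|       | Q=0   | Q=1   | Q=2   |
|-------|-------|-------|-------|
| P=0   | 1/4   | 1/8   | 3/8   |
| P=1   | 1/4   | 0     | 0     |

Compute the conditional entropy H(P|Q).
Marginal P(Q) (column sums):
  P(Q=0) = 1/4 + 1/4 = 1/2
  P(Q=1) = 1/8 + 0 = 1/8
  P(Q=2) = 3/8 + 0 = 3/8

H(P|Q) = -Σ P(P,Q)·log₂ P(P|Q), where P(P|Q) = P(P,Q) / P(Q)
  (cells with P(P,Q) = 0 contribute 0)
  (P=0,Q=0): P(P|Q) = (1/4)/(1/2) = 1/2;  -(1/4)·log₂(1/2) = 0.2500
  (P=0,Q=1): P(P|Q) = (1/8)/(1/8) = 1;  -(1/8)·log₂(1) = 0.0000
  (P=0,Q=2): P(P|Q) = (3/8)/(3/8) = 1;  -(3/8)·log₂(1) = 0.0000
  (P=1,Q=0): P(P|Q) = (1/4)/(1/2) = 1/2;  -(1/4)·log₂(1/2) = 0.2500
H(P|Q) = 0.2500 + 0.0000 + 0.0000 + 0.2500
  = 0.5000 bits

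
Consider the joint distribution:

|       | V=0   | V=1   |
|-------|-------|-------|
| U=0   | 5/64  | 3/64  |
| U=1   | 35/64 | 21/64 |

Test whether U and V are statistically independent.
Marginal P(U) (row sums):
  P(U=0) = 5/64 + 3/64 = 1/8
  P(U=1) = 35/64 + 21/64 = 7/8
Marginal P(V) (column sums):
  P(V=0) = 5/64 + 35/64 = 5/8
  P(V=1) = 3/64 + 21/64 = 3/8

U and V are independent iff P(U=i,V=j) = P(U=i)·P(V=j) for every cell.
  P(U=0)·P(V=0) = 1/8 × 5/8 = 5/64 = P(U=0,V=0) ✓
  P(U=0)·P(V=1) = 1/8 × 3/8 = 3/64 = P(U=0,V=1) ✓
  P(U=1)·P(V=0) = 7/8 × 5/8 = 35/64 = P(U=1,V=0) ✓
  P(U=1)·P(V=1) = 7/8 × 3/8 = 21/64 = P(U=1,V=1) ✓

Yes, U and V are independent: every cell factors, so I(U;V) = 0 bits.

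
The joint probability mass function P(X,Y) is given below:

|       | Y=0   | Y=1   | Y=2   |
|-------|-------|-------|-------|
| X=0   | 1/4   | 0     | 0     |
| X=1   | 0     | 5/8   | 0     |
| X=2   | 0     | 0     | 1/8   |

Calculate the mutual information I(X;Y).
Marginal P(X) (row sums):
  P(X=0) = 1/4 + 0 + 0 = 1/4
  P(X=1) = 0 + 5/8 + 0 = 5/8
  P(X=2) = 0 + 0 + 1/8 = 1/8
Marginal P(Y) (column sums):
  P(Y=0) = 1/4 + 0 + 0 = 1/4
  P(Y=1) = 0 + 5/8 + 0 = 5/8
  P(Y=2) = 0 + 0 + 1/8 = 1/8

H(X) = -[(1/4)·log₂(1/4) + (5/8)·log₂(5/8) + (1/8)·log₂(1/8)]
  = 0.5000 + 0.4238 + 0.3750
  = 1.2988 bits
H(Y) = -[(1/4)·log₂(1/4) + (5/8)·log₂(5/8) + (1/8)·log₂(1/8)]
  = 0.5000 + 0.4238 + 0.3750
  = 1.2988 bits
H(X,Y) = -[(1/4)·log₂(1/4) + (5/8)·log₂(5/8) + (1/8)·log₂(1/8)]
  = 0.5000 + 0.4238 + 0.3750
  = 1.2988 bits

I(X;Y) = H(X) + H(Y) - H(X,Y)
  = 1.2988 + 1.2988 - 1.2988
  = 1.2988 bits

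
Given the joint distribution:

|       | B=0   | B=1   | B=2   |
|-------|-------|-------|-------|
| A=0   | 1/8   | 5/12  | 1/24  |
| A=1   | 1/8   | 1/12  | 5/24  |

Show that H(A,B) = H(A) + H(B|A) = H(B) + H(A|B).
Marginal P(A) (row sums):
  P(A=0) = 1/8 + 5/12 + 1/24 = 7/12
  P(A=1) = 1/8 + 1/12 + 5/24 = 5/12
Marginal P(B) (column sums):
  P(B=0) = 1/8 + 1/8 = 1/4
  P(B=1) = 5/12 + 1/12 = 1/2
  P(B=2) = 1/24 + 5/24 = 1/4

Decomposition 1: H(A) + H(B|A)
H(A) = -[(7/12)·log₂(7/12) + (5/12)·log₂(5/12)]
  = 0.4536 + 0.5263
  = 0.9799 bits
H(B|A) = -Σ P(A,B)·log₂ P(B|A), where P(B|A) = P(A,B) / P(A)
  (A=0,B=0): P(B|A) = (1/8)/(7/12) = 3/14;  -(1/8)·log₂(3/14) = 0.2778
  (A=0,B=1): P(B|A) = (5/12)/(7/12) = 5/7;  -(5/12)·log₂(5/7) = 0.2023
  (A=0,B=2): P(B|A) = (1/24)/(7/12) = 1/14;  -(1/24)·log₂(1/14) = 0.1586
  (A=1,B=0): P(B|A) = (1/8)/(5/12) = 3/10;  -(1/8)·log₂(3/10) = 0.2171
  (A=1,B=1): P(B|A) = (1/12)/(5/12) = 1/5;  -(1/12)·log₂(1/5) = 0.1935
  (A=1,B=2): P(B|A) = (5/24)/(5/12) = 1/2;  -(5/24)·log₂(1/2) = 0.2083
H(B|A) = 0.2778 + 0.2023 + 0.1586 + 0.2171 + 0.1935 + 0.2083
  = 1.2576 bits
H(A) + H(B|A) = 0.9799 + 1.2576 = 2.2375 bits

Decomposition 2: H(B) + H(A|B)
H(B) = -[(1/4)·log₂(1/4) + (1/2)·log₂(1/2) + (1/4)·log₂(1/4)]
  = 0.5000 + 0.5000 + 0.5000
  = 1.5000 bits
H(A|B) = -Σ P(A,B)·log₂ P(A|B), where P(A|B) = P(A,B) / P(B)
  (A=0,B=0): P(A|B) = (1/8)/(1/4) = 1/2;  -(1/8)·log₂(1/2) = 0.1250
  (A=0,B=1): P(A|B) = (5/12)/(1/2) = 5/6;  -(5/12)·log₂(5/6) = 0.1096
  (A=0,B=2): P(A|B) = (1/24)/(1/4) = 1/6;  -(1/24)·log₂(1/6) = 0.1077
  (A=1,B=0): P(A|B) = (1/8)/(1/4) = 1/2;  -(1/8)·log₂(1/2) = 0.1250
  (A=1,B=1): P(A|B) = (1/12)/(1/2) = 1/6;  -(1/12)·log₂(1/6) = 0.2154
  (A=1,B=2): P(A|B) = (5/24)/(1/4) = 5/6;  -(5/24)·log₂(5/6) = 0.0548
H(A|B) = 0.1250 + 0.1096 + 0.1077 + 0.1250 + 0.2154 + 0.0548
  = 0.7375 bits
H(B) + H(A|B) = 1.5000 + 0.7375 = 2.2375 bits

Direct computation of the joint entropy:
H(A,B) = -[(1/8)·log₂(1/8) + (5/12)·log₂(5/12) + (1/24)·log₂(1/24) + (1/8)·log₂(1/8) + (1/12)·log₂(1/12) + (5/24)·log₂(5/24)]
  = 0.3750 + 0.5263 + 0.1910 + 0.3750 + 0.2987 + 0.4715
  = 2.2375 bits

All three agree: H(A,B) = 2.2375 bits ✓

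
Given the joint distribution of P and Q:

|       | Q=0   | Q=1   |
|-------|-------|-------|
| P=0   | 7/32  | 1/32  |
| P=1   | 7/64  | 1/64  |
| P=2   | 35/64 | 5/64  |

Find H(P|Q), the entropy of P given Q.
Marginal P(Q) (column sums):
  P(Q=0) = 7/32 + 7/64 + 35/64 = 7/8
  P(Q=1) = 1/32 + 1/64 + 5/64 = 1/8

H(P|Q) = -Σ P(P,Q)·log₂ P(P|Q), where P(P|Q) = P(P,Q) / P(Q)
  (P=0,Q=0): P(P|Q) = (7/32)/(7/8) = 1/4;  -(7/32)·log₂(1/4) = 0.4375
  (P=0,Q=1): P(P|Q) = (1/32)/(1/8) = 1/4;  -(1/32)·log₂(1/4) = 0.0625
  (P=1,Q=0): P(P|Q) = (7/64)/(7/8) = 1/8;  -(7/64)·log₂(1/8) = 0.3281
  (P=1,Q=1): P(P|Q) = (1/64)/(1/8) = 1/8;  -(1/64)·log₂(1/8) = 0.0469
  (P=2,Q=0): P(P|Q) = (35/64)/(7/8) = 5/8;  -(35/64)·log₂(5/8) = 0.3708
  (P=2,Q=1): P(P|Q) = (5/64)/(1/8) = 5/8;  -(5/64)·log₂(5/8) = 0.0530
H(P|Q) = 0.4375 + 0.0625 + 0.3281 + 0.0469 + 0.3708 + 0.0530
  = 1.2988 bits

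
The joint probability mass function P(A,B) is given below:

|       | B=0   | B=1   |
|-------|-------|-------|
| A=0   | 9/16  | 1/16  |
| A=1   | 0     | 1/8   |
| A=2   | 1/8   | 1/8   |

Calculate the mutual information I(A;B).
Marginal P(A) (row sums):
  P(A=0) = 9/16 + 1/16 = 5/8
  P(A=1) = 0 + 1/8 = 1/8
  P(A=2) = 1/8 + 1/8 = 1/4
Marginal P(B) (column sums):
  P(B=0) = 9/16 + 0 + 1/8 = 11/16
  P(B=1) = 1/16 + 1/8 + 1/8 = 5/16

H(A) = -[(5/8)·log₂(5/8) + (1/8)·log₂(1/8) + (1/4)·log₂(1/4)]
  = 0.4238 + 0.3750 + 0.5000
  = 1.2988 bits
H(B) = -[(11/16)·log₂(11/16) + (5/16)·log₂(5/16)]
  = 0.3716 + 0.5244
  = 0.8960 bits
H(A,B) = -[(9/16)·log₂(9/16) + (1/16)·log₂(1/16) + (1/8)·log₂(1/8) + (1/8)·log₂(1/8) + (1/8)·log₂(1/8)]
  = 0.4669 + 0.2500 + 0.3750 + 0.3750 + 0.3750
  = 1.8419 bits

I(A;B) = H(A) + H(B) - H(A,B)
  = 1.2988 + 0.8960 - 1.8419
  = 0.3529 bits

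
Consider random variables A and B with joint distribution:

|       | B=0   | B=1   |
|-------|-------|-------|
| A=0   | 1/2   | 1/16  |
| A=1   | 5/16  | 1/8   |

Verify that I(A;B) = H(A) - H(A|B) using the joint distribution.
Left side, from I(A;B) = H(A) + H(B) - H(A,B):
Marginal P(A) (row sums):
  P(A=0) = 1/2 + 1/16 = 9/16
  P(A=1) = 5/16 + 1/8 = 7/16
Marginal P(B) (column sums):
  P(B=0) = 1/2 + 5/16 = 13/16
  P(B=1) = 1/16 + 1/8 = 3/16

H(A) = -[(9/16)·log₂(9/16) + (7/16)·log₂(7/16)]
  = 0.4669 + 0.5218
  = 0.9887 bits
H(B) = -[(13/16)·log₂(13/16) + (3/16)·log₂(3/16)]
  = 0.2434 + 0.4528
  = 0.6962 bits
H(A,B) = -[(1/2)·log₂(1/2) + (1/16)·log₂(1/16) + (5/16)·log₂(5/16) + (1/8)·log₂(1/8)]
  = 0.5000 + 0.2500 + 0.5244 + 0.3750
  = 1.6494 bits

I(A;B) = H(A) + H(B) - H(A,B)
  = 0.9887 + 0.6962 - 1.6494
  = 0.0355 bits

Right side, with H(A|B) computed directly from the conditional probabilities:
H(A|B) = -Σ P(A,B)·log₂ P(A|B), where P(A|B) = P(A,B) / P(B)
  (A=0,B=0): P(A|B) = (1/2)/(13/16) = 8/13;  -(1/2)·log₂(8/13) = 0.3502
  (A=0,B=1): P(A|B) = (1/16)/(3/16) = 1/3;  -(1/16)·log₂(1/3) = 0.0991
  (A=1,B=0): P(A|B) = (5/16)/(13/16) = 5/13;  -(5/16)·log₂(5/13) = 0.4308
  (A=1,B=1): P(A|B) = (1/8)/(3/16) = 2/3;  -(1/8)·log₂(2/3) = 0.0731
H(A|B) = 0.3502 + 0.0991 + 0.4308 + 0.0731
  = 0.9532 bits
H(A) - H(A|B) = 0.9887 - 0.9532 = 0.0355 bits

Both sides equal 0.0355 bits, so I(A;B) = H(A) - H(A|B) ✓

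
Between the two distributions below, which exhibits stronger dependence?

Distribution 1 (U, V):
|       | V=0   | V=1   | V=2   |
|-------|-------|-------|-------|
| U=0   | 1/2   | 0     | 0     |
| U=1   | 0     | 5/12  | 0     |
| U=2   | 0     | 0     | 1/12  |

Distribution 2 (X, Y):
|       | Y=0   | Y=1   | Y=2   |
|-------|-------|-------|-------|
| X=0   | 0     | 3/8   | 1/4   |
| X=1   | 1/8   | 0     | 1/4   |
Distribution 1 (U, V):
Marginal P(U) (row sums):
  P(U=0) = 1/2 + 0 + 0 = 1/2
  P(U=1) = 0 + 5/12 + 0 = 5/12
  P(U=2) = 0 + 0 + 1/12 = 1/12
Marginal P(V) (column sums):
  P(V=0) = 1/2 + 0 + 0 = 1/2
  P(V=1) = 0 + 5/12 + 0 = 5/12
  P(V=2) = 0 + 0 + 1/12 = 1/12

H(U) = -[(1/2)·log₂(1/2) + (5/12)·log₂(5/12) + (1/12)·log₂(1/12)]
  = 0.5000 + 0.5263 + 0.2987
  = 1.3250 bits
H(V) = -[(1/2)·log₂(1/2) + (5/12)·log₂(5/12) + (1/12)·log₂(1/12)]
  = 0.5000 + 0.5263 + 0.2987
  = 1.3250 bits
H(U,V) = -[(1/2)·log₂(1/2) + (5/12)·log₂(5/12) + (1/12)·log₂(1/12)]
  = 0.5000 + 0.5263 + 0.2987
  = 1.3250 bits

I(U;V) = H(U) + H(V) - H(U,V)
  = 1.3250 + 1.3250 - 1.3250
  = 1.3250 bits

Distribution 2 (X, Y):
Marginal P(X) (row sums):
  P(X=0) = 0 + 3/8 + 1/4 = 5/8
  P(X=1) = 1/8 + 0 + 1/4 = 3/8
Marginal P(Y) (column sums):
  P(Y=0) = 0 + 1/8 = 1/8
  P(Y=1) = 3/8 + 0 = 3/8
  P(Y=2) = 1/4 + 1/4 = 1/2

H(X) = -[(5/8)·log₂(5/8) + (3/8)·log₂(3/8)]
  = 0.4238 + 0.5306
  = 0.9544 bits
H(Y) = -[(1/8)·log₂(1/8) + (3/8)·log₂(3/8) + (1/2)·log₂(1/2)]
  = 0.3750 + 0.5306 + 0.5000
  = 1.4056 bits
H(X,Y) = -[(3/8)·log₂(3/8) + (1/4)·log₂(1/4) + (1/8)·log₂(1/8) + (1/4)·log₂(1/4)]
  = 0.5306 + 0.5000 + 0.3750 + 0.5000
  = 1.9056 bits

I(X;Y) = H(X) + H(Y) - H(X,Y)
  = 0.9544 + 1.4056 - 1.9056
  = 0.4544 bits

I(U;V) = 1.3250 bits > I(X;Y) = 0.4544 bits, so (U, V) has the higher mutual information (stronger dependence).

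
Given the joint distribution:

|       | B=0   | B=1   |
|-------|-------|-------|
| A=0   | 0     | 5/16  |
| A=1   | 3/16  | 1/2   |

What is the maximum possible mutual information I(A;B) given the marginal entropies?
The upper bound on mutual information is I(A;B) ≤ min(H(A), H(B)).

Marginal P(A) (row sums):
  P(A=0) = 0 + 5/16 = 5/16
  P(A=1) = 3/16 + 1/2 = 11/16
Marginal P(B) (column sums):
  P(B=0) = 0 + 3/16 = 3/16
  P(B=1) = 5/16 + 1/2 = 13/16

H(A) = -[(5/16)·log₂(5/16) + (11/16)·log₂(11/16)]
  = 0.5244 + 0.3716
  = 0.8960 bits
H(B) = -[(3/16)·log₂(3/16) + (13/16)·log₂(13/16)]
  = 0.4528 + 0.2434
  = 0.6962 bits

Maximum possible I(A;B) = min(0.8960, 0.6962) = 0.6962 bits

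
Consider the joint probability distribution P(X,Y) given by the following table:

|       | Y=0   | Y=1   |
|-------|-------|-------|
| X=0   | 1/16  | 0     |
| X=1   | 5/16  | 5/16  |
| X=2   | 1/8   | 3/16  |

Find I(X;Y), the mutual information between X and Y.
Marginal P(X) (row sums):
  P(X=0) = 1/16 + 0 = 1/16
  P(X=1) = 5/16 + 5/16 = 5/8
  P(X=2) = 1/8 + 3/16 = 5/16
Marginal P(Y) (column sums):
  P(Y=0) = 1/16 + 5/16 + 1/8 = 1/2
  P(Y=1) = 0 + 5/16 + 3/16 = 1/2

H(X) = -[(1/16)·log₂(1/16) + (5/8)·log₂(5/8) + (5/16)·log₂(5/16)]
  = 0.2500 + 0.4238 + 0.5244
  = 1.1982 bits
H(Y) = -[(1/2)·log₂(1/2) + (1/2)·log₂(1/2)]
  = 0.5000 + 0.5000
  = 1.0000 bits
H(X,Y) = -[(1/16)·log₂(1/16) + (5/16)·log₂(5/16) + (5/16)·log₂(5/16) + (1/8)·log₂(1/8) + (3/16)·log₂(3/16)]
  = 0.2500 + 0.5244 + 0.5244 + 0.3750 + 0.4528
  = 2.1266 bits

I(X;Y) = H(X) + H(Y) - H(X,Y)
  = 1.1982 + 1.0000 - 2.1266
  = 0.0716 bits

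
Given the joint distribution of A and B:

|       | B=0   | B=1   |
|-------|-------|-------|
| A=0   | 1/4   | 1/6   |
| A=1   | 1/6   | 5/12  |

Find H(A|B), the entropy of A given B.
Marginal P(B) (column sums):
  P(B=0) = 1/4 + 1/6 = 5/12
  P(B=1) = 1/6 + 5/12 = 7/12

H(A|B) = -Σ P(A,B)·log₂ P(A|B), where P(A|B) = P(A,B) / P(B)
  (A=0,B=0): P(A|B) = (1/4)/(5/12) = 3/5;  -(1/4)·log₂(3/5) = 0.1842
  (A=0,B=1): P(A|B) = (1/6)/(7/12) = 2/7;  -(1/6)·log₂(2/7) = 0.3012
  (A=1,B=0): P(A|B) = (1/6)/(5/12) = 2/5;  -(1/6)·log₂(2/5) = 0.2203
  (A=1,B=1): P(A|B) = (5/12)/(7/12) = 5/7;  -(5/12)·log₂(5/7) = 0.2023
H(A|B) = 0.1842 + 0.3012 + 0.2203 + 0.2023
  = 0.9080 bits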